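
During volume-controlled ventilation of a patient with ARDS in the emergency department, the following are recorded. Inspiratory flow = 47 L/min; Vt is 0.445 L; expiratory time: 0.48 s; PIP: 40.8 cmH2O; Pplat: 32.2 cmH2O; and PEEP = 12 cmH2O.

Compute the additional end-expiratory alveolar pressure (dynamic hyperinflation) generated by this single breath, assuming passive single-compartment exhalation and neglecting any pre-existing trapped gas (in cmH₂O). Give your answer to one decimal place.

Flow: 47 L/min ÷ 60 = 0.7833 L/s.
R = (PIP − Pplat)/V̇ = (40.8 − 32.2) / 0.7833 = 8.6/0.7833 = 10.979 cmH2O·s/L.
C = Vt/(Pplat − PEEP) = 445.0 / (32.2 − 12) = 445.0/20.2 = 22.03 mL/cmH2O.
τ = R × C = 10.979 × 0.02203 L/cmH2O = 0.2419 s.
Fraction remaining = e^(−Te/τ) = e^(−0.48/0.2419) = 0.1375; trapped volume = 445.0 × 0.1375 = 61.188 mL.
Additional alveolar pressure from trapping ≈ V_trapped / C = 61.188 / 22.03 = 2.777 cmH2O.

2.8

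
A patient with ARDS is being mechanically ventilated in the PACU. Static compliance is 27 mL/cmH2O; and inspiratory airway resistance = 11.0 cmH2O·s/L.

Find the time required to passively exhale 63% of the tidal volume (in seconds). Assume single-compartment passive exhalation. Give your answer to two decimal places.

τ = R × C = 11.0 × 27 mL/cmH2O = 11.0 × 0.027 L/cmH2O = 0.297 s.
Exhaled fraction f = 1 − e^(−t/τ) → t = −τ·ln(1 − f) = −0.297·ln(0.37) = 0.2953 s.

0.30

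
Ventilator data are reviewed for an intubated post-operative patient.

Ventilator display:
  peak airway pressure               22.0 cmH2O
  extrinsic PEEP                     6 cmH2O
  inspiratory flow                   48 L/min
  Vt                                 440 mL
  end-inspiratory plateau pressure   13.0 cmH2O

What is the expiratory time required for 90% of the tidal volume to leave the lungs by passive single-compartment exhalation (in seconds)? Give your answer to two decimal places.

Flow: 48 L/min ÷ 60 = 0.8 L/s.
R = (PIP − Pplat)/V̇ = (22.0 − 13.0) / 0.8 = 9.0/0.8 = 11.25 cmH2O·s/L.
C = Vt/(Pplat − PEEP) = 440.0 / (13.0 − 6) = 440.0/7.0 = 62.857 mL/cmH2O.
τ = R × C = 11.25 × 0.06286 L/cmH2O = 0.7072 s.
t = −τ·ln(1 − 0.90) = −0.7072·ln(0.1) = 1.628 s.

1.63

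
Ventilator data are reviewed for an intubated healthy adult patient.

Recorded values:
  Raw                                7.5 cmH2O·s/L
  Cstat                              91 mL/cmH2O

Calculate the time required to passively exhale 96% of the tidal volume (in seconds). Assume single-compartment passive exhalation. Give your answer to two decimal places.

τ = R × C = 7.5 × 91 mL/cmH2O = 7.5 × 0.091 L/cmH2O = 0.6825 s.
Exhaled fraction f = 1 − e^(−t/τ) → t = −τ·ln(1 − f) = −0.6825·ln(0.04) = 2.197 s.

2.20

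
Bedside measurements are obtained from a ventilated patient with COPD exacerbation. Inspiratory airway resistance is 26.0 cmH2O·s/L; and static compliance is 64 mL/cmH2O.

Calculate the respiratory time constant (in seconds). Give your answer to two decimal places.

1.66

τ = R × C = 26.0 × 64 mL/cmH2O = 26.0 × 0.064 L/cmH2O = 1.664 s.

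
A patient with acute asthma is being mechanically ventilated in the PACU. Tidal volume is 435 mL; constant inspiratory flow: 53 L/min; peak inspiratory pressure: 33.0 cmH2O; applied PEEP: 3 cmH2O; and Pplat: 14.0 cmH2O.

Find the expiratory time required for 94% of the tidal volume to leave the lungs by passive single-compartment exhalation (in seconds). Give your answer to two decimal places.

Flow: 53 L/min ÷ 60 = 0.8833 L/s.
R = (PIP − Pplat)/V̇ = (33.0 − 14.0) / 0.8833 = 19.0/0.8833 = 21.51 cmH2O·s/L.
C = Vt/(Pplat − PEEP) = 435.0 / (14.0 − 3) = 435.0/11.0 = 39.545 mL/cmH2O.
τ = R × C = 21.51 × 0.03955 L/cmH2O = 0.8507 s.
t = −τ·ln(1 − 0.94) = −0.8507·ln(0.06) = 2.393 s.

2.39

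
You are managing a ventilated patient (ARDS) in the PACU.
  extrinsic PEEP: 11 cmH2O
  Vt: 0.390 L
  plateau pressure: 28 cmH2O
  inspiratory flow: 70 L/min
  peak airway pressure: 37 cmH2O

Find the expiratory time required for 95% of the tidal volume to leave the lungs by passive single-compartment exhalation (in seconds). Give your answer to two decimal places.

0.53

Flow: 70 L/min ÷ 60 = 1.1667 L/s.
R = (PIP − Pplat)/V̇ = (37 − 28) / 1.1667 = 9.0/1.1667 = 7.714 cmH2O·s/L.
C = Vt/(Pplat − PEEP) = 390.0 / (28 − 11) = 390.0/17.0 = 22.941 mL/cmH2O.
τ = R × C = 7.714 × 0.02294 L/cmH2O = 0.177 s.
t = −τ·ln(1 − 0.95) = −0.177·ln(0.05) = 0.5302 s.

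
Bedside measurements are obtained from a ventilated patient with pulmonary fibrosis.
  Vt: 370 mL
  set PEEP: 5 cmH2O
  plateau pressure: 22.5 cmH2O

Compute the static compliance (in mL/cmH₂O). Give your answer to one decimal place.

Cstat = Vt / (Pplat − PEEP) = 370 / (22.5 − 5) = 370 / 17.5 = 21.143 mL/cmH2O.

21.1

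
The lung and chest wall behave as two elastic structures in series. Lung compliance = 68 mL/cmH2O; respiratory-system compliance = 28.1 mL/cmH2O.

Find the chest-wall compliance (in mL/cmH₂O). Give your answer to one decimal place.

47.9

1/Ccw = 1/Crs − 1/CL.
1/Ccw = 1/28.1 − 1/68 = 0.02088.
Ccw = 47.893 mL/cmH2O.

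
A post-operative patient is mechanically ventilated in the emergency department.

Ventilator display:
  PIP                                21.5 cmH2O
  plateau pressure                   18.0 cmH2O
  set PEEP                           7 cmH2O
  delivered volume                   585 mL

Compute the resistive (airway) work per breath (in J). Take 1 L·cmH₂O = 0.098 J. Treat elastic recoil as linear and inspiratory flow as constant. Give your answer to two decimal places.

With constant inspiratory flow the resistive pressure is constant at PIP − Pplat = 21.5 − 18.0 = 3.5 cmH2O, so resistive work = 3.5 × 0.585 = 2.048 L·cmH2O.
× 0.098 J/(L·cmH2O) → 0.2007 J.

0.20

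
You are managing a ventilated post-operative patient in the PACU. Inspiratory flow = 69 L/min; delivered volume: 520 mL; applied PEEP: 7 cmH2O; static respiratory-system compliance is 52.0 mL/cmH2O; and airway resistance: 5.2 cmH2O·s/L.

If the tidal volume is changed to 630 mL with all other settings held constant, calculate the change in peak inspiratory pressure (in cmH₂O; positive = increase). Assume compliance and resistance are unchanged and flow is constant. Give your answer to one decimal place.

PIP = Vt/C + R·V̇ + PEEP (constant-flow equation of motion).
Only the elastic term changes: ΔPIP = ΔVt / C = (630 − 520) / 52.0 = 2.115 cmH2O.

2.1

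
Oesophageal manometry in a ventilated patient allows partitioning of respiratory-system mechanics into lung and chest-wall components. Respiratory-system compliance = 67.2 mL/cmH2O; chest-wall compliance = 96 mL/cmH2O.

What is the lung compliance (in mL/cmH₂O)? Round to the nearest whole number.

1/CL = 1/Crs − 1/Ccw.
1/CL = 1/67.2 − 1/96 = 0.004464.
CL = 224.01 mL/cmH2O.

224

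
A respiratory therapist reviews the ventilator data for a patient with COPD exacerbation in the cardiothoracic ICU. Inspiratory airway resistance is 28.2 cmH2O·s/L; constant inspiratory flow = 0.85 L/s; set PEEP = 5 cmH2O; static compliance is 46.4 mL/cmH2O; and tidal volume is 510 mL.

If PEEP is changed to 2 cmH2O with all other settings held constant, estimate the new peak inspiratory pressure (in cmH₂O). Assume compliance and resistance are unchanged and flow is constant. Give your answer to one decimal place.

PIP = Vt/C + R·V̇ + PEEP (constant-flow equation of motion).
Only the baseline term changes: ΔPIP = ΔPEEP = 2 − 5 = -3.0 cmH2O.
Original PIP = 510/46.4 + 28.2×0.85 + 5 = 39.961 cmH2O; new PIP = 39.961 + (-3.0) = 36.961 cmH2O.

37.0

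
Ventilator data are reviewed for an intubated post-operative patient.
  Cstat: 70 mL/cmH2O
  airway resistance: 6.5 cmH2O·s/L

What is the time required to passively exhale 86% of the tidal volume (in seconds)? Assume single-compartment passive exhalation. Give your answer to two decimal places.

τ = R × C = 6.5 × 70 mL/cmH2O = 6.5 × 0.070 L/cmH2O = 0.455 s.
Exhaled fraction f = 1 − e^(−t/τ) → t = −τ·ln(1 − f) = −0.455·ln(0.14) = 0.8946 s.

0.89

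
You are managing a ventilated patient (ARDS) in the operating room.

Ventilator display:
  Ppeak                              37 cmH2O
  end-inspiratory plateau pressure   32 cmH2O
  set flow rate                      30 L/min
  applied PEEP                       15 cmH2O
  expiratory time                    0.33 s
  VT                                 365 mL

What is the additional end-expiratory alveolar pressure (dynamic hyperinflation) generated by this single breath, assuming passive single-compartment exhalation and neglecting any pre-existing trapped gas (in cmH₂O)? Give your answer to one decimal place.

3.7

Flow: 30 L/min ÷ 60 = 0.5 L/s.
R = (PIP − Pplat)/V̇ = (37 − 32) / 0.5 = 5.0/0.5 = 10.0 cmH2O·s/L.
C = Vt/(Pplat − PEEP) = 365.0 / (32 − 15) = 365.0/17.0 = 21.471 mL/cmH2O.
τ = R × C = 10.0 × 0.02147 L/cmH2O = 0.2147 s.
Fraction remaining = e^(−Te/τ) = e^(−0.33/0.2147) = 0.215; trapped volume = 365.0 × 0.215 = 78.475 mL.
Additional alveolar pressure from trapping ≈ V_trapped / C = 78.475 / 21.471 = 3.655 cmH2O.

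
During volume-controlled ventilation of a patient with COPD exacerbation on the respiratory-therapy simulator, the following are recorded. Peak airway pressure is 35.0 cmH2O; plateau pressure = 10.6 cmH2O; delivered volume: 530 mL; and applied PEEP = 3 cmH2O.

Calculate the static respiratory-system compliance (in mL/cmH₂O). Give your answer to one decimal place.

69.7

Cstat = Vt / (Pplat − PEEP) = 530 / (10.6 − 3) = 530 / 7.6 = 69.737 mL/cmH2O.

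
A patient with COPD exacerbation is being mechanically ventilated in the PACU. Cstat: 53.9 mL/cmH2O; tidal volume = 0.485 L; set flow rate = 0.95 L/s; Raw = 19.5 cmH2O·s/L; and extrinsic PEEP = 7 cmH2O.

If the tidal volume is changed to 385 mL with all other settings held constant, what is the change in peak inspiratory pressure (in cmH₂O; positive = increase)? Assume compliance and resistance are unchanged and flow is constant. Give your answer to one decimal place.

-1.9

PIP = Vt/C + R·V̇ + PEEP (constant-flow equation of motion).
Only the elastic term changes: ΔPIP = ΔVt / C = (385 − 485) / 53.9 = -1.855 cmH2O.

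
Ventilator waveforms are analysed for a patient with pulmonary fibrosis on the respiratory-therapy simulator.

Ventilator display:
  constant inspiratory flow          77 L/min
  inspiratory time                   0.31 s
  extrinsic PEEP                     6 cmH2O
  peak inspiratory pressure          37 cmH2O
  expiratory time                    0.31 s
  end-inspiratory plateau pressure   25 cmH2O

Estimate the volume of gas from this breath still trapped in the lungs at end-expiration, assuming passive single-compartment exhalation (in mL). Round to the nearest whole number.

Flow: 77 L/min ÷ 60 = 1.2833 L/s.
Vt = flow × Ti = 1.2833 L/s × 0.31 s × 1000 mL/L = 397.82 mL.
R = (PIP − Pplat)/V̇ = (37 − 25) / 1.2833 = 12.0/1.2833 = 9.351 cmH2O·s/L.
C = Vt/(Pplat − PEEP) = 397.82 / (25 − 6) = 397.82/19.0 = 20.938 mL/cmH2O.
τ = R × C = 9.351 × 0.02094 L/cmH2O = 0.1958 s.
Fraction remaining = e^(−Te/τ) = e^(−0.31/0.1958) = 0.2053.
Trapped volume = 397.82 × 0.2053 = 81.672 mL.

82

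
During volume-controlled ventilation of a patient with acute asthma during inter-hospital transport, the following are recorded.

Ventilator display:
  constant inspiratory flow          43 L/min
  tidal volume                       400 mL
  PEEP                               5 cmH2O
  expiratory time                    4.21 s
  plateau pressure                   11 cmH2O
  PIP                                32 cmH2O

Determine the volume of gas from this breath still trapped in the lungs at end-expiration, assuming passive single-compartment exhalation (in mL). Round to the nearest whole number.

46

Flow: 43 L/min ÷ 60 = 0.7167 L/s.
R = (PIP − Pplat)/V̇ = (32 − 11) / 0.7167 = 21.0/0.7167 = 29.301 cmH2O·s/L.
C = Vt/(Pplat − PEEP) = 400.0 / (11 − 5) = 400.0/6.0 = 66.667 mL/cmH2O.
τ = R × C = 29.301 × 0.06667 L/cmH2O = 1.953 s.
Fraction remaining = e^(−Te/τ) = e^(−4.21/1.953) = 0.1158.
Trapped volume = 400.0 × 0.1158 = 46.32 mL.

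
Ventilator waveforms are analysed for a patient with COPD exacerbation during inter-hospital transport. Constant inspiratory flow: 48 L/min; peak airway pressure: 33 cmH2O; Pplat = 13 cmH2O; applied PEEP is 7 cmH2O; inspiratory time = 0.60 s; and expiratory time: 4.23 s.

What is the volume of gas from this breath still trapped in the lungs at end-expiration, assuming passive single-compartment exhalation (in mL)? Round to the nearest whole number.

58

Flow: 48 L/min ÷ 60 = 0.8 L/s.
Vt = flow × Ti = 0.8 L/s × 0.60 s × 1000 mL/L = 480.0 mL.
R = (PIP − Pplat)/V̇ = (33 − 13) / 0.8 = 20.0/0.8 = 25.0 cmH2O·s/L.
C = Vt/(Pplat − PEEP) = 480.0 / (13 − 7) = 480.0/6.0 = 80.0 mL/cmH2O.
τ = R × C = 25.0 × 0.08 L/cmH2O = 2.0 s.
Fraction remaining = e^(−Te/τ) = e^(−4.23/2.0) = 0.1206.
Trapped volume = 480.0 × 0.1206 = 57.888 mL.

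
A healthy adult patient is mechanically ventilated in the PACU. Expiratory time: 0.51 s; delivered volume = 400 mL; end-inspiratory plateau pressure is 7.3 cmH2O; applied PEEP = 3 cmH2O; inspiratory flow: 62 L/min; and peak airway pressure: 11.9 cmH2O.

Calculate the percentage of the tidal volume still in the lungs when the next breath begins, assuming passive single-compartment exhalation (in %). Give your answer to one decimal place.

29.2

Flow: 62 L/min ÷ 60 = 1.0333 L/s.
R = (PIP − Pplat)/V̇ = (11.9 − 7.3) / 1.0333 = 4.6/1.0333 = 4.452 cmH2O·s/L.
C = Vt/(Pplat − PEEP) = 400.0 / (7.3 − 3) = 400.0/4.3 = 93.023 mL/cmH2O.
τ = R × C = 4.452 × 0.09302 L/cmH2O = 0.4141 s.
Fraction remaining at end-expiration = e^(−Te/τ) = e^(−0.51/0.4141) = 0.2918 → 29.18%.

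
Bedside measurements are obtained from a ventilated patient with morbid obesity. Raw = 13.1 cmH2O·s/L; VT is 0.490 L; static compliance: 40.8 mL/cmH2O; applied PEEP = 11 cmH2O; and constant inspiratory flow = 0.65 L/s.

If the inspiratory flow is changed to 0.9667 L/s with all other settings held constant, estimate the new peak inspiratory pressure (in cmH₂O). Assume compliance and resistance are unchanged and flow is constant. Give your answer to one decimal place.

35.7

PIP = Vt/C + R·V̇ + PEEP (constant-flow equation of motion).
Only the resistive term changes: ΔPIP = R × ΔV̇ = 13.1 × (0.9667 − 0.65) = 13.1 × 0.3167 = 4.149 cmH2O.
Original PIP = 490/40.8 + 13.1×0.65 + 11 = 31.525 cmH2O; new PIP = 31.525 + (4.149) = 35.674 cmH2O.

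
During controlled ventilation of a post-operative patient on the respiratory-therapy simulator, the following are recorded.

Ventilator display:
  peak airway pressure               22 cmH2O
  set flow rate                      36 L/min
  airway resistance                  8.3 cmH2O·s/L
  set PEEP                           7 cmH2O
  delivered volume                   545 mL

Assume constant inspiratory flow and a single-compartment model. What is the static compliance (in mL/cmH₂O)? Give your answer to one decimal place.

Flow: 36 L/min ÷ 60 = 0.6 L/s.
Equation of motion (constant flow): PIP = Vt/C + R·V̇ + PEEP.
Vt/C = PIP − R·V̇ − PEEP = 22 − 8.3×0.6 − 7 = 22 − 4.98 − 7 = 10.02 cmH2O.
C = Vt / 10.02 = 545 / 10.02 = 54.391 mL/cmH2O.

54.4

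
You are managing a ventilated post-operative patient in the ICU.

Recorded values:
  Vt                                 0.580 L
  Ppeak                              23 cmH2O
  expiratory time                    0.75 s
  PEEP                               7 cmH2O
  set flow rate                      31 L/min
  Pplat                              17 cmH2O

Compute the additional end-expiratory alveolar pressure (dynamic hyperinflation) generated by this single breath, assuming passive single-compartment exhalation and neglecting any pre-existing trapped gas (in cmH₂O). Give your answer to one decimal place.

Flow: 31 L/min ÷ 60 = 0.5167 L/s.
R = (PIP − Pplat)/V̇ = (23 − 17) / 0.5167 = 6.0/0.5167 = 11.612 cmH2O·s/L.
C = Vt/(Pplat − PEEP) = 580.0 / (17 − 7) = 580.0/10.0 = 58.0 mL/cmH2O.
τ = R × C = 11.612 × 0.058 L/cmH2O = 0.6735 s.
Fraction remaining = e^(−Te/τ) = e^(−0.75/0.6735) = 0.3284; trapped volume = 580.0 × 0.3284 = 190.47 mL.
Additional alveolar pressure from trapping ≈ V_trapped / C = 190.47 / 58.0 = 3.284 cmH2O.

3.3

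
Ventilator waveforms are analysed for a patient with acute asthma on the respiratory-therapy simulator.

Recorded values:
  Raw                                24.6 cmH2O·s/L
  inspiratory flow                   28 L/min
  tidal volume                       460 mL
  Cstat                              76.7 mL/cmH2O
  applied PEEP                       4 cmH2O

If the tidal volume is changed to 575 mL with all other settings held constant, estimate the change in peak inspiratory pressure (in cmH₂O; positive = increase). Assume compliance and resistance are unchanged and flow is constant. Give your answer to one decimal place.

PIP = Vt/C + R·V̇ + PEEP (constant-flow equation of motion).
Only the elastic term changes: ΔPIP = ΔVt / C = (575 − 460) / 76.7 = 1.499 cmH2O.

1.5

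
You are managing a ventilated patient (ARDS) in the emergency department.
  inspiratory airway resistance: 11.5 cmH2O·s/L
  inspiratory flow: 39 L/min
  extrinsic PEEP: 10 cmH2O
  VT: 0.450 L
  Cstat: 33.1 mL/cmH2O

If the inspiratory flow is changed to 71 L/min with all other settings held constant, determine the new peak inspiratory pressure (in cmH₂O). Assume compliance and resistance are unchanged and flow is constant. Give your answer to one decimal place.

37.2

Flow: 39 L/min ÷ 60 = 0.65 L/s.
New flow: 71 L/min ÷ 60 = 1.1833 L/s.
PIP = Vt/C + R·V̇ + PEEP (constant-flow equation of motion).
Only the resistive term changes: ΔPIP = R × ΔV̇ = 11.5 × (1.1833 − 0.65) = 11.5 × 0.5333 = 6.133 cmH2O.
Original PIP = 450/33.1 + 11.5×0.65 + 10 = 31.07 cmH2O; new PIP = 31.07 + (6.133) = 37.203 cmH2O.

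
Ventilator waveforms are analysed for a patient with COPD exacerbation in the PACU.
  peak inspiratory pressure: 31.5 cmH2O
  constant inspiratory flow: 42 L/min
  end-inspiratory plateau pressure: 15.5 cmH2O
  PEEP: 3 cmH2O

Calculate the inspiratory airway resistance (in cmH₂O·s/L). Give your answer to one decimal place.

Flow: 42 L/min ÷ 60 = 0.7 L/s.
Raw = (PIP − Pplat) / flow = (31.5 − 15.5) / 0.7 = 16.0 / 0.7 = 22.857 cmH2O·s/L.

22.9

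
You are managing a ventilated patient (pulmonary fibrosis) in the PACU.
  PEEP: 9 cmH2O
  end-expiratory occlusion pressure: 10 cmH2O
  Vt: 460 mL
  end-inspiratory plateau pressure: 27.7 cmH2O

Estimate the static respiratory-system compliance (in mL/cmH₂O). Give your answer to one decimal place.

End-expiratory occlusion gives total PEEP = 10 cmH2O (intrinsic PEEP = 10 − 9 = 1). Use total PEEP for the elastic gradient.
Cstat = Vt / (Pplat − PEEPtotal) = 460 / (27.7 − 10) = 460 / 17.7 = 25.989 mL/cmH2O.

26.0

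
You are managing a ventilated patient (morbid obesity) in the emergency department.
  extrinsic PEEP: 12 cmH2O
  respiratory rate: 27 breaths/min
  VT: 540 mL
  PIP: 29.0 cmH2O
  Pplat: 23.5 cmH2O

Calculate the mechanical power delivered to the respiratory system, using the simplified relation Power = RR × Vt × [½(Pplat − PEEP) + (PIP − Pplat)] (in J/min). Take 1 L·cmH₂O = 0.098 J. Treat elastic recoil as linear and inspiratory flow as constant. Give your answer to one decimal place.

Per-breath work = Vt × [½(Pplat−PEEP) + (PIP−Pplat)] = 0.540 × [0.5×11.5 + 5.5] = 0.540 × 11.25 = 6.075 L·cmH2O.
Power = 27 × 6.075 = 164.03 L·cmH2O/min.
× 0.098 J/(L·cmH2O) → 16.075 J/min.

16.1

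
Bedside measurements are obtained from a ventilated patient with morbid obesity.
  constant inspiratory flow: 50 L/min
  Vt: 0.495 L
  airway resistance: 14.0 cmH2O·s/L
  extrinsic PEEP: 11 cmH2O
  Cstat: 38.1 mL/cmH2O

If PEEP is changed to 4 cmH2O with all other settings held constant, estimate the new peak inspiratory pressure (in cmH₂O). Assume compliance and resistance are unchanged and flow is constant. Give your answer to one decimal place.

Flow: 50 L/min ÷ 60 = 0.8333 L/s.
PIP = Vt/C + R·V̇ + PEEP (constant-flow equation of motion).
Only the baseline term changes: ΔPIP = ΔPEEP = 4 − 11 = -7.0 cmH2O.
Original PIP = 495/38.1 + 14.0×0.8333 + 11 = 35.658 cmH2O; new PIP = 35.658 + (-7.0) = 28.658 cmH2O.

28.7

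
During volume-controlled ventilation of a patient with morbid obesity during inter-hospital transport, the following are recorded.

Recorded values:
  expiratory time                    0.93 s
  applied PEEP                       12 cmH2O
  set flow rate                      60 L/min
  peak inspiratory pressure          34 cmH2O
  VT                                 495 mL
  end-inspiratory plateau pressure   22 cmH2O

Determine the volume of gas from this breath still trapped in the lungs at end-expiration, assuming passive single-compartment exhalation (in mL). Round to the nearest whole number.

103

Flow: 60 L/min ÷ 60 = 1 L/s.
R = (PIP − Pplat)/V̇ = (34 − 22) / 1 = 12.0/1 = 12.0 cmH2O·s/L.
C = Vt/(Pplat − PEEP) = 495.0 / (22 − 12) = 495.0/10.0 = 49.5 mL/cmH2O.
τ = R × C = 12.0 × 0.0495 L/cmH2O = 0.594 s.
Fraction remaining = e^(−Te/τ) = e^(−0.93/0.594) = 0.209.
Trapped volume = 495.0 × 0.209 = 103.46 mL.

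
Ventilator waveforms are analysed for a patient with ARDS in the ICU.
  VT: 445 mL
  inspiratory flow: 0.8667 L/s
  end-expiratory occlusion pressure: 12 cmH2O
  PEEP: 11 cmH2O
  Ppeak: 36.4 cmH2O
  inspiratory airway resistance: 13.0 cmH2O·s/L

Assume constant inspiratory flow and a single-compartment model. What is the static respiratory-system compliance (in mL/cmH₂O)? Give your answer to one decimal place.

33.9

Total PEEP = 12 cmH2O (set 11 + intrinsic 1); this is the baseline alveolar pressure.
Equation of motion (constant flow): PIP = Vt/C + R·V̇ + PEEP.
Vt/C = PIP − R·V̇ − PEEP = 36.4 − 13.0×0.8667 − 12 = 36.4 − 11.267 − 12 = 13.133 cmH2O.
C = Vt / 13.133 = 445 / 13.133 = 33.884 mL/cmH2O.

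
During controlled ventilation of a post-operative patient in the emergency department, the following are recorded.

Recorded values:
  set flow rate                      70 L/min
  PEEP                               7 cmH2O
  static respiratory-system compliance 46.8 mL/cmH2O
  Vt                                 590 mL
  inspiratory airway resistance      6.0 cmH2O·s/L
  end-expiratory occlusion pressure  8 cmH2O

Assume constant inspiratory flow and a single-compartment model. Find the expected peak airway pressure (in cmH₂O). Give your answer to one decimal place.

27.6

Flow: 70 L/min ÷ 60 = 1.1667 L/s.
Total PEEP = 8 cmH2O (set 7 + intrinsic 1); this is the baseline alveolar pressure.
Equation of motion (constant flow): PIP = Vt/C + R·V̇ + PEEP.
PIP = 590/46.8 + 6.0×1.1667 + 8 = 12.607 + 7.0 + 8 = 27.607 cmH2O.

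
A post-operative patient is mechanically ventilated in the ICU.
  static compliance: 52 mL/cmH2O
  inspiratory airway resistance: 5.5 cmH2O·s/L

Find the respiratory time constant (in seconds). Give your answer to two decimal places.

0.29

τ = R × C = 5.5 × 52 mL/cmH2O = 5.5 × 0.052 L/cmH2O = 0.286 s.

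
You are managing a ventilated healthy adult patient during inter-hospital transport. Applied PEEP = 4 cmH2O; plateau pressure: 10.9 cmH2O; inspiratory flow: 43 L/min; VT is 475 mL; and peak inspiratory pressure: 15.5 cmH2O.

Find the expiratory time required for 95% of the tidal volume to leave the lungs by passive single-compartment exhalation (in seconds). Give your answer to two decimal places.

Flow: 43 L/min ÷ 60 = 0.7167 L/s.
R = (PIP − Pplat)/V̇ = (15.5 − 10.9) / 0.7167 = 4.6/0.7167 = 6.418 cmH2O·s/L.
C = Vt/(Pplat − PEEP) = 475.0 / (10.9 − 4) = 475.0/6.9 = 68.841 mL/cmH2O.
τ = R × C = 6.418 × 0.06884 L/cmH2O = 0.4418 s.
t = −τ·ln(1 − 0.95) = −0.4418·ln(0.05) = 1.324 s.

1.32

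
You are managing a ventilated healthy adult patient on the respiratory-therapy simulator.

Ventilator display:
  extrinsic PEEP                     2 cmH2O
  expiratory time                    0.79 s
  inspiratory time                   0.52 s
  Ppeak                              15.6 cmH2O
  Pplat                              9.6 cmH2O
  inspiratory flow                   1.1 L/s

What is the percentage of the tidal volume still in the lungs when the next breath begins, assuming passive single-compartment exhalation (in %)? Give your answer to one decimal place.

Vt = flow × Ti = 1.1 L/s × 0.52 s × 1000 mL/L = 572.0 mL.
R = (PIP − Pplat)/V̇ = (15.6 − 9.6) / 1.1 = 6.0/1.1 = 5.455 cmH2O·s/L.
C = Vt/(Pplat − PEEP) = 572.0 / (9.6 − 2) = 572.0/7.6 = 75.263 mL/cmH2O.
τ = R × C = 5.455 × 0.07526 L/cmH2O = 0.4105 s.
Fraction remaining at end-expiration = e^(−Te/τ) = e^(−0.79/0.4105) = 0.146 → 14.6%.

14.6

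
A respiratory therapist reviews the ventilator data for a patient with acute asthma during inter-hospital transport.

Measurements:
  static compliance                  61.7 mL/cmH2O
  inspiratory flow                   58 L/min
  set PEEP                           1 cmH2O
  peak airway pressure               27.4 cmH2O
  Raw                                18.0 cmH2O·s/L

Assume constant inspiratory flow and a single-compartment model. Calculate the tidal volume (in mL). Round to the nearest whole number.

555

Flow: 58 L/min ÷ 60 = 0.9667 L/s.
Equation of motion (constant flow): PIP = Vt/C + R·V̇ + PEEP.
Vt/C = PIP − R·V̇ − PEEP = 27.4 − 17.401 − 1 = 8.999 cmH2O.
Vt = C × 8.999 = 61.7 × 8.999 = 555.24 mL.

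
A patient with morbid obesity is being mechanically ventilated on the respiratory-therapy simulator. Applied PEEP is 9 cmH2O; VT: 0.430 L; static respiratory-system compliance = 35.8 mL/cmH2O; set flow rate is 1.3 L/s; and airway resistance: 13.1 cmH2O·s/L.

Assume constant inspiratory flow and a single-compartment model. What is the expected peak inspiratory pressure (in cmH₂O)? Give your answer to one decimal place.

Equation of motion (constant flow): PIP = Vt/C + R·V̇ + PEEP.
PIP = 430/35.8 + 13.1×1.3 + 9 = 12.011 + 17.03 + 9 = 38.041 cmH2O.

38.0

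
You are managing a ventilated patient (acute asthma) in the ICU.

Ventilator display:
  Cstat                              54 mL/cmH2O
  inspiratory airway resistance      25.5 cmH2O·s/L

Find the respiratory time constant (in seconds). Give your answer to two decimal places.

τ = R × C = 25.5 × 54 mL/cmH2O = 25.5 × 0.054 L/cmH2O = 1.377 s.

1.38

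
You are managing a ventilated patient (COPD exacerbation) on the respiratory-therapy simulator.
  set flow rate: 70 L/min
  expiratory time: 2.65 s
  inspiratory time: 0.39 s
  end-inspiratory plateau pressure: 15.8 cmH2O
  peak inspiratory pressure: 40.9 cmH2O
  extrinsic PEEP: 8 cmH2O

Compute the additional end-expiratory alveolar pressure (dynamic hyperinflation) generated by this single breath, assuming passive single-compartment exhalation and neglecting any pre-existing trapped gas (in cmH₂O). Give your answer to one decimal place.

0.9

Flow: 70 L/min ÷ 60 = 1.1667 L/s.
Vt = flow × Ti = 1.1667 L/s × 0.39 s × 1000 mL/L = 455.01 mL.
R = (PIP − Pplat)/V̇ = (40.9 − 15.8) / 1.1667 = 25.1/1.1667 = 21.514 cmH2O·s/L.
C = Vt/(Pplat − PEEP) = 455.01 / (15.8 − 8) = 455.01/7.8 = 58.335 mL/cmH2O.
τ = R × C = 21.514 × 0.05834 L/cmH2O = 1.255 s.
Fraction remaining = e^(−Te/τ) = e^(−2.65/1.255) = 0.121; trapped volume = 455.01 × 0.121 = 55.056 mL.
Additional alveolar pressure from trapping ≈ V_trapped / C = 55.056 / 58.335 = 0.9438 cmH2O.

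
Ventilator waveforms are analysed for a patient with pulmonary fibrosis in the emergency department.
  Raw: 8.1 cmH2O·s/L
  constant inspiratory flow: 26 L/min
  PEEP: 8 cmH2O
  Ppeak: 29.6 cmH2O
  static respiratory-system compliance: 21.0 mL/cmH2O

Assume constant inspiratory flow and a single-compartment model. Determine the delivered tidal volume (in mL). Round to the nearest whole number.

380

Flow: 26 L/min ÷ 60 = 0.4333 L/s.
Equation of motion (constant flow): PIP = Vt/C + R·V̇ + PEEP.
Vt/C = PIP − R·V̇ − PEEP = 29.6 − 3.51 − 8 = 18.09 cmH2O.
Vt = C × 18.09 = 21.0 × 18.09 = 379.89 mL.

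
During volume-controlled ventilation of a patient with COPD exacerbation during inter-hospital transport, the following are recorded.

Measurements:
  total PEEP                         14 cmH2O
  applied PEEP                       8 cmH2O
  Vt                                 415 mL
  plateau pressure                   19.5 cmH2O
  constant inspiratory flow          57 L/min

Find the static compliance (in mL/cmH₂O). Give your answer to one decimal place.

75.5

End-expiratory occlusion gives total PEEP = 14 cmH2O (intrinsic PEEP = 14 − 8 = 6). Use total PEEP for the elastic gradient.
Cstat = Vt / (Pplat − PEEPtotal) = 415 / (19.5 − 14) = 415 / 5.5 = 75.455 mL/cmH2O.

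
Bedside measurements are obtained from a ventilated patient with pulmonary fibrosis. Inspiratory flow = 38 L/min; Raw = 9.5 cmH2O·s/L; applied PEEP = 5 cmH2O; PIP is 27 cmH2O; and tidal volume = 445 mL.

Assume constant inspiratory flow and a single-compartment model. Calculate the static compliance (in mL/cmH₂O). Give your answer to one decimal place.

27.8

Flow: 38 L/min ÷ 60 = 0.6333 L/s.
Equation of motion (constant flow): PIP = Vt/C + R·V̇ + PEEP.
Vt/C = PIP − R·V̇ − PEEP = 27 − 9.5×0.6333 − 5 = 27 − 6.016 − 5 = 15.984 cmH2O.
C = Vt / 15.984 = 445 / 15.984 = 27.84 mL/cmH2O.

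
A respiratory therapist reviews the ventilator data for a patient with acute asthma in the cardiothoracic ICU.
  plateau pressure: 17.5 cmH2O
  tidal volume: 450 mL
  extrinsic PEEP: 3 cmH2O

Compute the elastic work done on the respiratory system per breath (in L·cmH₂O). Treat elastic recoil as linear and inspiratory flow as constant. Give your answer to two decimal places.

Elastic work ≈ ½ × (Pplat − PEEP) × Vt = 0.5 × (17.5 − 3) × 0.450 L = 0.5 × 14.5 × 0.450 = 3.263 L·cmH2O.

3.26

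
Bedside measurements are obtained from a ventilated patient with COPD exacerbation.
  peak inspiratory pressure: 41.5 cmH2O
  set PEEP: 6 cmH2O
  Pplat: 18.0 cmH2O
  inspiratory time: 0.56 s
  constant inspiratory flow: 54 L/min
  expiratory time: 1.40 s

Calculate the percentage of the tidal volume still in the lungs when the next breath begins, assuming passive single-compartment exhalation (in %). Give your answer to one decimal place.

27.9

Flow: 54 L/min ÷ 60 = 0.9 L/s.
Vt = flow × Ti = 0.9 L/s × 0.56 s × 1000 mL/L = 504.0 mL.
R = (PIP − Pplat)/V̇ = (41.5 − 18.0) / 0.9 = 23.5/0.9 = 26.111 cmH2O·s/L.
C = Vt/(Pplat − PEEP) = 504.0 / (18.0 − 6) = 504.0/12.0 = 42.0 mL/cmH2O.
τ = R × C = 26.111 × 0.042 L/cmH2O = 1.097 s.
Fraction remaining at end-expiration = e^(−Te/τ) = e^(−1.40/1.097) = 0.2791 → 27.91%.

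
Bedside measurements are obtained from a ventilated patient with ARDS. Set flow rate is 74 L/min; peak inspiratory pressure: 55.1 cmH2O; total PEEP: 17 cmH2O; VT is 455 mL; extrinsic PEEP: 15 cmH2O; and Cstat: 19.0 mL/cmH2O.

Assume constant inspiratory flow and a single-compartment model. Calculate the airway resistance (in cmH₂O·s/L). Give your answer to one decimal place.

11.5

Flow: 74 L/min ÷ 60 = 1.2333 L/s.
Total PEEP = 17 cmH2O (set 15 + intrinsic 2); this is the baseline alveolar pressure.
Equation of motion (constant flow): PIP = Vt/C + R·V̇ + PEEP.
R·V̇ = PIP − Vt/C − PEEP = 55.1 − 455/19.0 − 17 = 55.1 − 23.947 − 17 = 14.153 cmH2O.
R = 14.153 / 1.2333 = 11.476 cmH2O·s/L.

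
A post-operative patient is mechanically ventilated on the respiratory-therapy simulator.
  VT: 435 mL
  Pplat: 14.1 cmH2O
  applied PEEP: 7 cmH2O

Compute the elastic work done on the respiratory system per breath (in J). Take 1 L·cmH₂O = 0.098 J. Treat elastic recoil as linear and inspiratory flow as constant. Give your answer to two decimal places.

Elastic work ≈ ½ × (Pplat − PEEP) × Vt = 0.5 × (14.1 − 7) × 0.435 L = 0.5 × 7.1 × 0.435 = 1.544 L·cmH2O.
× 0.098 J/(L·cmH2O) → 0.1513 J.

0.15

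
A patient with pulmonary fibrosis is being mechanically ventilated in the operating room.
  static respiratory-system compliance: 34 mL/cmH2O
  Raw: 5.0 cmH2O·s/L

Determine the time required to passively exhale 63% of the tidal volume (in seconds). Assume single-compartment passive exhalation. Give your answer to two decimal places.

τ = R × C = 5.0 × 34 mL/cmH2O = 5.0 × 0.034 L/cmH2O = 0.17 s.
Exhaled fraction f = 1 − e^(−t/τ) → t = −τ·ln(1 − f) = −0.17·ln(0.37) = 0.169 s.

0.17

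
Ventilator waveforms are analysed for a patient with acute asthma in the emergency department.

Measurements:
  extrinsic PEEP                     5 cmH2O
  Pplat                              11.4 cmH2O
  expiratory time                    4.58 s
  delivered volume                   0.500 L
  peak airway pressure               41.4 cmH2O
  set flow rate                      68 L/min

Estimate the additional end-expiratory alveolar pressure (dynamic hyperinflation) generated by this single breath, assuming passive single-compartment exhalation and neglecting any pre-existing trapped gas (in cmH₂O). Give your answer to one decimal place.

0.7

Flow: 68 L/min ÷ 60 = 1.1333 L/s.
R = (PIP − Pplat)/V̇ = (41.4 − 11.4) / 1.1333 = 30.0/1.1333 = 26.471 cmH2O·s/L.
C = Vt/(Pplat − PEEP) = 500.0 / (11.4 − 5) = 500.0/6.4 = 78.125 mL/cmH2O.
τ = R × C = 26.471 × 0.07813 L/cmH2O = 2.068 s.
Fraction remaining = e^(−Te/τ) = e^(−4.58/2.068) = 0.1092; trapped volume = 500.0 × 0.1092 = 54.6 mL.
Additional alveolar pressure from trapping ≈ V_trapped / C = 54.6 / 78.125 = 0.6989 cmH2O.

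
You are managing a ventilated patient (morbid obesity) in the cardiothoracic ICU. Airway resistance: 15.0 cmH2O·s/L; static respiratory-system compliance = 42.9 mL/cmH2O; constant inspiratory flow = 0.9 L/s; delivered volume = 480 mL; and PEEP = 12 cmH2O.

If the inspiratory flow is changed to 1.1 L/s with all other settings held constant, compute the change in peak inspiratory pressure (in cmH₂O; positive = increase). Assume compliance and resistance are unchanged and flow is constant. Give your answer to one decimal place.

PIP = Vt/C + R·V̇ + PEEP (constant-flow equation of motion).
Only the resistive term changes: ΔPIP = R × ΔV̇ = 15.0 × (1.1 − 0.9) = 15.0 × 0.2 = 3.0 cmH2O.

3.0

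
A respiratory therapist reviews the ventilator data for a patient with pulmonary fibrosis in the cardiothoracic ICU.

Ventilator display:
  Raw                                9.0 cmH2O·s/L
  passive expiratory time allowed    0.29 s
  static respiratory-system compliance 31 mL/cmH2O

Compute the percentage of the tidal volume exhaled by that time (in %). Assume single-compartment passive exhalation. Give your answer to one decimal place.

64.6

τ = R × C = 9.0 × 31 mL/cmH2O = 9.0 × 0.031 L/cmH2O = 0.279 s.
Passive exhalation: V(t)/V₀ = e^(−t/τ) = e^(−0.29/0.279) = 0.3537.
Fraction exhaled = 1 − 0.3537 = 0.6463 → 64.63%.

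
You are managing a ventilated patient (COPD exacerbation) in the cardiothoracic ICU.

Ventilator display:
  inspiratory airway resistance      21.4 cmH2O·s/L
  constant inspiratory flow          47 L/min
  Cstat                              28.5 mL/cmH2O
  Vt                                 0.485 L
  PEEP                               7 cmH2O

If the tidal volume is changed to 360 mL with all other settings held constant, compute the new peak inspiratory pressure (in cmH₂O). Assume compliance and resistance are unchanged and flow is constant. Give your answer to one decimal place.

Flow: 47 L/min ÷ 60 = 0.7833 L/s.
PIP = Vt/C + R·V̇ + PEEP (constant-flow equation of motion).
Only the elastic term changes: ΔPIP = ΔVt / C = (360 − 485) / 28.5 = -4.386 cmH2O.
Original PIP = 485/28.5 + 21.4×0.7833 + 7 = 40.78 cmH2O; new PIP = 40.78 + (-4.386) = 36.394 cmH2O.

36.4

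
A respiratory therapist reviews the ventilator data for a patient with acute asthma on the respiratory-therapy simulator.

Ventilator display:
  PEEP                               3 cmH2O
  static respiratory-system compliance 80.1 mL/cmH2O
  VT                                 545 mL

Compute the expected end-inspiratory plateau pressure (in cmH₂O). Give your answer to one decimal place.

Pplat = PEEP + Vt / Cstat = 3 + 545 / 80.1 = 3 + 6.804 = 9.804 cmH2O.

9.8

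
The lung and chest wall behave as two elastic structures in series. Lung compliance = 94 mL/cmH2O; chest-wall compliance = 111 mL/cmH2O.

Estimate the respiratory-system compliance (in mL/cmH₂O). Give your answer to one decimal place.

Lung and chest wall are elastances in series: 1/Crs = 1/CL + 1/Ccw.
1/Crs = 1/94 + 1/111 = 0.01965.
Crs = 50.891 mL/cmH2O.

50.9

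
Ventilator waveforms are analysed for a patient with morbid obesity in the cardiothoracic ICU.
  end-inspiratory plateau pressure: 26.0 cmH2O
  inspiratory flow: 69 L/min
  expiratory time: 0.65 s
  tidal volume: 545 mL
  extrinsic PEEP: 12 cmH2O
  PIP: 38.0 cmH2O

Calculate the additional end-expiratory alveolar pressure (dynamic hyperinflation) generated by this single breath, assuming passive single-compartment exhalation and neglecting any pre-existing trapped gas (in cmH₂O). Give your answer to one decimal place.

2.8

Flow: 69 L/min ÷ 60 = 1.15 L/s.
R = (PIP − Pplat)/V̇ = (38.0 − 26.0) / 1.15 = 12.0/1.15 = 10.435 cmH2O·s/L.
C = Vt/(Pplat − PEEP) = 545.0 / (26.0 − 12) = 545.0/14.0 = 38.929 mL/cmH2O.
τ = R × C = 10.435 × 0.03893 L/cmH2O = 0.4062 s.
Fraction remaining = e^(−Te/τ) = e^(−0.65/0.4062) = 0.2019; trapped volume = 545.0 × 0.2019 = 110.04 mL.
Additional alveolar pressure from trapping ≈ V_trapped / C = 110.04 / 38.929 = 2.827 cmH2O.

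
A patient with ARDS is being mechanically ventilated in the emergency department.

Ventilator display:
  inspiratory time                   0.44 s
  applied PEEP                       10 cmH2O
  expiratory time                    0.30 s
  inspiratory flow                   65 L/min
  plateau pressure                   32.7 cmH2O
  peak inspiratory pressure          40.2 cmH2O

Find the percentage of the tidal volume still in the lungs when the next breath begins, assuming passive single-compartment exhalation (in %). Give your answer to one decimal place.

12.7

Flow: 65 L/min ÷ 60 = 1.0833 L/s.
Vt = flow × Ti = 1.0833 L/s × 0.44 s × 1000 mL/L = 476.65 mL.
R = (PIP − Pplat)/V̇ = (40.2 − 32.7) / 1.0833 = 7.5/1.0833 = 6.923 cmH2O·s/L.
C = Vt/(Pplat − PEEP) = 476.65 / (32.7 − 10) = 476.65/22.7 = 20.998 mL/cmH2O.
τ = R × C = 6.923 × 0.021 L/cmH2O = 0.1454 s.
Fraction remaining at end-expiration = e^(−Te/τ) = e^(−0.30/0.1454) = 0.127 → 12.7%.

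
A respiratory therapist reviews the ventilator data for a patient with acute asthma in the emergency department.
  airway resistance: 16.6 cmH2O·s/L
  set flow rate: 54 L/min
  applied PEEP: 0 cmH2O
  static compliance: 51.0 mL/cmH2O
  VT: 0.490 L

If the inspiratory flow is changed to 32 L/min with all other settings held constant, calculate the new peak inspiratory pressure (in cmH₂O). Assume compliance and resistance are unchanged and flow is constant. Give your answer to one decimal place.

18.5

Flow: 54 L/min ÷ 60 = 0.9 L/s.
New flow: 32 L/min ÷ 60 = 0.5333 L/s.
PIP = Vt/C + R·V̇ + PEEP (constant-flow equation of motion).
Only the resistive term changes: ΔPIP = R × ΔV̇ = 16.6 × (0.5333 − 0.9) = 16.6 × -0.3667 = -6.087 cmH2O.
Original PIP = 490/51.0 + 16.6×0.9 + 0 = 24.548 cmH2O; new PIP = 24.548 + (-6.087) = 18.461 cmH2O.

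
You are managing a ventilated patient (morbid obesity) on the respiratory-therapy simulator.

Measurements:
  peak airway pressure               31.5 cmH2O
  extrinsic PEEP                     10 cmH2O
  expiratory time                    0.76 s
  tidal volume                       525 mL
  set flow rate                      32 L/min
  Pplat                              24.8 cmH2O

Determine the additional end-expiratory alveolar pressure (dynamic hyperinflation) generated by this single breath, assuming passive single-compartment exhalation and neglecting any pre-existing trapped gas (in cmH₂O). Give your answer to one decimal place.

2.7

Flow: 32 L/min ÷ 60 = 0.5333 L/s.
R = (PIP − Pplat)/V̇ = (31.5 − 24.8) / 0.5333 = 6.7/0.5333 = 12.563 cmH2O·s/L.
C = Vt/(Pplat − PEEP) = 525.0 / (24.8 − 10) = 525.0/14.8 = 35.473 mL/cmH2O.
τ = R × C = 12.563 × 0.03547 L/cmH2O = 0.4456 s.
Fraction remaining = e^(−Te/τ) = e^(−0.76/0.4456) = 0.1817; trapped volume = 525.0 × 0.1817 = 95.393 mL.
Additional alveolar pressure from trapping ≈ V_trapped / C = 95.393 / 35.473 = 2.689 cmH2O.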